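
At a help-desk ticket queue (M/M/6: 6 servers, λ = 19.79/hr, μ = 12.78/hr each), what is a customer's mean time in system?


a = 1.5485; ρ = 0.2581; P₀ = 0.212499
Lq = P₀·a^c·ρ/(c!(1−ρ)²) = 0.001908
Wq = Lq/λ = 0.001908/19.79 = 0.00009641 hr
W = Wq + 1/μ = 0.00009641 + 0.07825 = 0.07834 hr

Final: 0.07834 hr


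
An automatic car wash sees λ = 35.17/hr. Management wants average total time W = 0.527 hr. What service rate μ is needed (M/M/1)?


W = 1/(μ−λ) ⇒ μ − λ = 1/W = 1/0.527 = 1.8975
μ = λ + 1/W = 35.17 + 1.8975 = 37.0675 per hr

Final: 37.0675 /hr


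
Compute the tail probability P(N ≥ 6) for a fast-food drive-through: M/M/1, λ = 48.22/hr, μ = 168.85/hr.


ρ = 48.22/168.85 = 0.2856
P(N ≥ n) = ρ^n = 0.2856^6 = 0.0005424

Final: 0.0005424


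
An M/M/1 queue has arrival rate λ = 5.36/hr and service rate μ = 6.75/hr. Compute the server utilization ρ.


ρ = λ/μ = 5.36/6.75 = 0.7941

Final: 0.7941


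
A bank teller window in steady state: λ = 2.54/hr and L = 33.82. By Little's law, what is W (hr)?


W = L/λ = 33.82/2.54 = 13.3150 hr

Final: 13.3150 hr


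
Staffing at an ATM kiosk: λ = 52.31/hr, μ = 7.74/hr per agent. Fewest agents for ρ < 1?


Stability requires cμ > λ ⇔ c > λ/μ.
λ/μ = 52.31/7.74 = 6.7584
Minimum integer c = ⌊6.7584⌋ + 1 = 7
Check: 7·7.74 = 54.18 > 52.31, while 6·7.74 = 46.44 ≤ 52.31

Final: 7 servers


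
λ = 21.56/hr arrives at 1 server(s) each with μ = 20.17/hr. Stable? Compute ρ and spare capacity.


Total capacity cμ = 1·20.17 = 20.17/hr
ρ = λ/(cμ) = 21.56/20.17 = 1.0689
Stable ⇔ ρ < 1: NO
Spare capacity = cμ − λ = 20.17 − 21.56 = -1.39/hr

Final: ρ = 1.0689; unstable; margin = -1.39/hr


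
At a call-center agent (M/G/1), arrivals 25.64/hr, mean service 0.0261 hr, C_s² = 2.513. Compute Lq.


ρ = λ·E[S] = 25.64·0.0261 = 0.6692
Lq = ρ²(1+C_s²)/(2(1−ρ)) = 0.4478·(1+2.513)/(2·0.3308)
= 0.4478·3.5130/0.6616 = 2.37796

Final: 2.37796


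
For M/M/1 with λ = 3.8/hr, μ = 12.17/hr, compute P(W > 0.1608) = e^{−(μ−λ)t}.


W ~ Exponential(μ−λ) for M/M/1.
μ − λ = 12.17 − 3.8 = 8.3700
P(W > t) = e^{−(μ−λ)t} = e^{−1.3459} = 0.260306

Final: 0.260306


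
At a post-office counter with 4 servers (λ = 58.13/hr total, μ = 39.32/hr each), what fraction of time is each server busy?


ρ = λ/(cμ) = 58.13/(4·39.32) = 58.13/157.28 = 0.3696

Final: 0.3696


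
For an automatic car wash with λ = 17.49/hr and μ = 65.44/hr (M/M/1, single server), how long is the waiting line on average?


ρ = 17.49/65.44 = 0.2673
Lq = ρ²/(1−ρ) = 0.07143/0.7327 = 0.09749

Final: 0.09749


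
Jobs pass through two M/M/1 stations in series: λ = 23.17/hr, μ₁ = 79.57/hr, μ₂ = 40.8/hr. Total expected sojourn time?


Each node sees arrival rate λ = 23.17/hr (tandem ⇒ throughput preserved).
W₁ = 1/(μ₁−λ) = 1/(79.57−23.17) = 0.01773 hr
W₂ = 1/(μ₂−λ) = 1/(40.8−23.17) = 0.05672 hr
W_total = W₁ + W₂ = 0.01773 + 0.05672 = 0.07445 hr

Final: 0.07445 hr


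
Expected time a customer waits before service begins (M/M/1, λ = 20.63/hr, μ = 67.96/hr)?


ρ = 20.63/67.96 = 0.3036
Wq = ρ/(μ−λ) = 0.3036/(67.96 − 20.63) = 0.3036/47.33 = 0.006414 hr

Final: 0.006414 hr


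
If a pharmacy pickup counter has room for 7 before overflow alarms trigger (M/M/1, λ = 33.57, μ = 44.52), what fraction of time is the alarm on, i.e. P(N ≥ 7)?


ρ = 33.57/44.52 = 0.7540
P(N ≥ n) = ρ^n = 0.7540^7 = 0.138603

Final: 0.138603


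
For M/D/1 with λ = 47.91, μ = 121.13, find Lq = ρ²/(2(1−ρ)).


ρ = 47.91/121.13 = 0.3955
M/D/1: Lq = ρ²/(2(1−ρ)) = 0.1564/(2·0.6045) = 0.12940

Final: 0.12940


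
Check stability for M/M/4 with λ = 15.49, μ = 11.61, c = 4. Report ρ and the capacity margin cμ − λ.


Total capacity cμ = 4·11.61 = 46.44/hr
ρ = λ/(cμ) = 15.49/46.44 = 0.3335
Stable ⇔ ρ < 1: YES
Spare capacity = cμ − λ = 46.44 − 15.49 = 30.95/hr

Final: ρ = 0.3335; stable; margin = 30.95/hr


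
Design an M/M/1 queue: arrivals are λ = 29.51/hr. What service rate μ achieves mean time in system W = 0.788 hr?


W = 1/(μ−λ) ⇒ μ − λ = 1/W = 1/0.788 = 1.2690
μ = λ + 1/W = 29.51 + 1.2690 = 30.7790 per hr

Final: 30.7790 /hr


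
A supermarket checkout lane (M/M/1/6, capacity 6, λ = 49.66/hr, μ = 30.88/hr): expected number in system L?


ρ = 49.66/30.88 = 1.6082
L = ρ[1 − (K+1)ρ^K + Kρ^(K+1)] / [(1−ρ)(1−ρ^(K+1))]
Numerator: 1.6082·(1 − 7·17.297229 + 6·27.816723) = 75.293651
Denominator: (-0.6082)·(-26.816723) = 16.308875
L = 75.293651/16.308875 = 4.6167

Final: 4.6167


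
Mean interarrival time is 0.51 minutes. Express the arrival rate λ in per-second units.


λ = 1/(interarrival time) in consistent units.
1 second = 0.0166667 min, so λ = 0.0166667/0.51 = 0.03268 per second

Final: 0.03268 /sec


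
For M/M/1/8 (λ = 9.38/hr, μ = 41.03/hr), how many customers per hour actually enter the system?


ρ = 0.2286; P_K = (1−ρ)ρ^8/(1−ρ^9) = 0.000005756
λ_eff = λ(1 − P_K) = 9.38·(1 − 0.000005756) = 9.38·0.999994 = 9.3799 /hr

Final: 9.3799 /hr


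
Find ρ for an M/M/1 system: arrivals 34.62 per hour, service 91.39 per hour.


ρ = λ/μ = 34.62/91.39 = 0.3788

Final: 0.3788


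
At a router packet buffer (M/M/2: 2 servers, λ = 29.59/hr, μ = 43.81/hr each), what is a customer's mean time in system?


a = 0.6754; ρ = 0.3377; P₀ = 0.495094
Lq = P₀·a^c·ρ/(c!(1−ρ)²) = 0.08694
Wq = Lq/λ = 0.08694/29.59 = 0.002938 hr
W = Wq + 1/μ = 0.002938 + 0.02283 = 0.02576 hr

Final: 0.02576 hr


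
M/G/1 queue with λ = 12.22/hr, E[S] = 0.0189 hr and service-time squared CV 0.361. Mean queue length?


ρ = λ·E[S] = 12.22·0.0189 = 0.2310
Lq = ρ²(1+C_s²)/(2(1−ρ)) = 0.05334·(1+0.361)/(2·0.7690)
= 0.05334·1.3610/1.5381 = 0.04720

Final: 0.04720


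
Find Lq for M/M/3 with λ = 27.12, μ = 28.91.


a = λ/μ = 0.9381; ρ = a/3 = 0.3127
P₀ = 0.387858
Lq = P₀·a^c·ρ / (c!·(1−ρ)²) = 0.387858·0.82551·0.3127/(6·0.47239)
= 0.03532

Final: 0.03532


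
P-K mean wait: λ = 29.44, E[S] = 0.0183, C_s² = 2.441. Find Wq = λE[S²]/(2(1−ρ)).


ρ = λ·E[S] = 29.44·0.0183 = 0.5388
E[S²] = E[S]²(1+C_s²) = 0.0183²·(1+2.441) = 0.001152
Wq = λ·E[S²]/(2(1−ρ)) = 29.44·0.001152/(2·0.4612) = 0.03678 hr

Final: 0.03678 hr


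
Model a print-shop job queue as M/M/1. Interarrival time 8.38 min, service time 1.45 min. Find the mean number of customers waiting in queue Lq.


λ = 60/8.38 = 7.1599 /hr
μ = 60/1.45 = 41.3793 /hr
ρ = λ/μ = 7.1599/41.3793 = 0.1730
Lq = ρ²/(1−ρ) = 0.02994/0.8270 = 0.03620

Final: 0.03620


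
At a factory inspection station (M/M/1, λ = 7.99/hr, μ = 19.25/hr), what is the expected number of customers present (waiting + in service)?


ρ = λ/μ = 7.99/19.25 = 0.4151
L = ρ/(1−ρ) = 0.4151/(1 − 0.4151) = 0.4151/0.5849 = 0.7096

Final: 0.7096


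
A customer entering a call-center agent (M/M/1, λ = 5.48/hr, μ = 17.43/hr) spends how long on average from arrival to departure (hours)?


W = 1/(μ−λ) = 1/(17.43 − 5.48) = 1/11.95 = 0.08368 hr

Final: 0.08368 hr


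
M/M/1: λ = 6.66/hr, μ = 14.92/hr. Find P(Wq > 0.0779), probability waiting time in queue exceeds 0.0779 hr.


ρ = 6.66/14.92 = 0.4464
P(Wq > t) = ρ·e^{−(μ−λ)t} = 0.4464·e^{−0.6435}
= 0.4464·0.525474 = 0.234562

Final: 0.234562


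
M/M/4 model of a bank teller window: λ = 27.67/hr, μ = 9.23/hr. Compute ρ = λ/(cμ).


ρ = λ/(cμ) = 27.67/(4·9.23) = 27.67/36.92 = 0.7495

Final: 0.7495


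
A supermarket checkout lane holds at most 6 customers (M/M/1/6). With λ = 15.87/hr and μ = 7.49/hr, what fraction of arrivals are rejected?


ρ = λ/μ = 15.87/7.49 = 2.1188
P_K = (1−ρ)ρ^K/(1−ρ^(K+1)) = (-1.1188·90.483763)/(1 − 191.719269)
= -101.235505/-190.719269 = 0.530809

Final: 0.530809


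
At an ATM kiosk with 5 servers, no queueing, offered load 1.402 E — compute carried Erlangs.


B(5,1.402) = 0.011145 (Erlang-B)
Carried load = a(1 − B) = 1.402·(1 − 0.011145) = 1.402·0.988855 = 1.3864 E

Final: 1.3864 Erlangs


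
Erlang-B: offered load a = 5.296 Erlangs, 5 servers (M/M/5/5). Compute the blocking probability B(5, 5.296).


B(c,a) = (a^c/c!) / Σ_{k=0}^{c} a^k/k!
a^5/5! = 34.718315
Σ terms (k=0..5): 1.00000 + 5.29600 + 14.02381 + 24.75670 + 32.77787 + 34.71831 = 112.572684
B = 34.718315/112.572684 = 0.308408

Final: 0.308408


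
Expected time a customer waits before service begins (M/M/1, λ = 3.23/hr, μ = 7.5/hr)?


ρ = 3.23/7.5 = 0.4307
Wq = ρ/(μ−λ) = 0.4307/(7.5 − 3.23) = 0.4307/4.27 = 0.1009 hr

Final: 0.1009 hr


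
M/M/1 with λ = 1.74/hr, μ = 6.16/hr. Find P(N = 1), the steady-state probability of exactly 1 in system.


ρ = 1.74/6.16 = 0.2825
P_n = (1−ρ)·ρ^n = (1 − 0.2825)·0.2825^1 = 0.7175·0.282468 = 0.202680

Final: 0.202680


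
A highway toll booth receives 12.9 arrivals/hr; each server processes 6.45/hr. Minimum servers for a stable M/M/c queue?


Stability requires cμ > λ ⇔ c > λ/μ.
λ/μ = 12.9/6.45 = 2.0000
Minimum integer c = ⌊2.0000⌋ + 1 = 3
Check: 3·6.45 = 19.35 > 12.9, while 2·6.45 = 12.90 ≤ 12.9

Final: 3 servers


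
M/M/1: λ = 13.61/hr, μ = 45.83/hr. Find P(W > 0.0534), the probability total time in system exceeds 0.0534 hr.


W ~ Exponential(μ−λ) for M/M/1.
μ − λ = 45.83 − 13.61 = 32.2200
P(W > t) = e^{−(μ−λ)t} = e^{−1.7205} = 0.178968

Final: 0.178968


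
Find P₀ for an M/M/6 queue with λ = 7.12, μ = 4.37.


a = λ/μ = 7.12/4.37 = 1.6293; ρ = a/c = 0.2715
Σ_{k=0}^{5} a^k/k! (terms k=0..5) = 1.00000 + 1.62929 + 1.32729 + 0.72085 + 0.29362 + 0.09568 = 5.06673
Tail: a^6/(6!(1−ρ)) = 18.70645/(720·0.7285) = 0.03567
P₀ = 1/(5.06673 + 0.03567) = 1/5.10240 = 0.195986

Final: 0.195986


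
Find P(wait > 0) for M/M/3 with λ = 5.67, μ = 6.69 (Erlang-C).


a = λ/μ = 0.8475; ρ = a/3 = 0.2825
P₀ = 0.425875 (from M/M/c formula)
C(c,a) = [a^c/(c!(1−ρ))]·P₀ = [0.60879/(6·0.7175)]·0.425875
= 0.14142·0.425875 = 0.060226

Final: 0.060226


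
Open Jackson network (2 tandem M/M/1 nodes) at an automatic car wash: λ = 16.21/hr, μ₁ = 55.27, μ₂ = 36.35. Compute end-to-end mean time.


Each node sees arrival rate λ = 16.21/hr (tandem ⇒ throughput preserved).
W₁ = 1/(μ₁−λ) = 1/(55.27−16.21) = 0.02560 hr
W₂ = 1/(μ₂−λ) = 1/(36.35−16.21) = 0.04965 hr
W_total = W₁ + W₂ = 0.02560 + 0.04965 = 0.07525 hr

Final: 0.07525 hr


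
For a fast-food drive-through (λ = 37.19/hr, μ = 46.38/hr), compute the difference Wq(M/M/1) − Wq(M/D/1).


ρ = 37.19/46.38 = 0.8019
Wq(M/M/1) = ρ/(μ−λ) = 0.8019/9.19 = 0.08725 hr
Wq(M/D/1) = ρ/(2(μ−λ)) = 0.04363 hr
Savings = 0.08725 − 0.04363 = 0.04363 hr

Final: 0.04363 hr


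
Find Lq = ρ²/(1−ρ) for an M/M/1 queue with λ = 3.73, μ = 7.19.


ρ = 3.73/7.19 = 0.5188
Lq = ρ²/(1−ρ) = 0.2691/0.4812 = 0.5593

Final: 0.5593


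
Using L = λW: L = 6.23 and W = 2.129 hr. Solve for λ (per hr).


λ = L/W = 6.23/2.129 = 2.9263 /hr

Final: 2.9263 /hr


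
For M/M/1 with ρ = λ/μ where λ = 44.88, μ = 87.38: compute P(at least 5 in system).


ρ = 44.88/87.38 = 0.5136
P(N ≥ n) = ρ^n = 0.5136^5 = 0.035744

Final: 0.035744


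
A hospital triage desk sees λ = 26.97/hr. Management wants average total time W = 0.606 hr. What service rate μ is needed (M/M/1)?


W = 1/(μ−λ) ⇒ μ − λ = 1/W = 1/0.606 = 1.6502
μ = λ + 1/W = 26.97 + 1.6502 = 28.6202 per hr

Final: 28.6202 /hr


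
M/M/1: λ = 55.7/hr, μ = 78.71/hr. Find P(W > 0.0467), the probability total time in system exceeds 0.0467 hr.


W ~ Exponential(μ−λ) for M/M/1.
μ − λ = 78.71 − 55.7 = 23.0100
P(W > t) = e^{−(μ−λ)t} = e^{−1.0746} = 0.341446

Final: 0.341446


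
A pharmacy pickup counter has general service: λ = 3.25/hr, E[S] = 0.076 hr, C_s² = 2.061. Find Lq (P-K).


ρ = λ·E[S] = 3.25·0.076 = 0.2470
Lq = ρ²(1+C_s²)/(2(1−ρ)) = 0.06101·(1+2.061)/(2·0.7530)
= 0.06101·3.0610/1.5060 = 0.12400

Final: 0.12400


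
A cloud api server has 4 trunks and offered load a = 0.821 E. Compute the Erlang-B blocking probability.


B(c,a) = (a^c/c!) / Σ_{k=0}^{c} a^k/k!
a^4/4! = 0.018930
Σ terms (k=0..4): 1.00000 + 0.82100 + 0.33702 + 0.09223 + 0.01893 = 2.269182
B = 0.018930/2.269182 = 0.008342

Final: 0.008342


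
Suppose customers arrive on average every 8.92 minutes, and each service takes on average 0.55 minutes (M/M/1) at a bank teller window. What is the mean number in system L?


λ = 60/8.92 = 6.7265 /hr
μ = 60/0.55 = 109.0909 /hr
ρ = λ/μ = 6.7265/109.0909 = 0.06166
L = ρ/(1−ρ) = 0.06166/0.9383 = 0.06571

Final: 0.06571


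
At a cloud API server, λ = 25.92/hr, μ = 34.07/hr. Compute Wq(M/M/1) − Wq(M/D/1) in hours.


ρ = 25.92/34.07 = 0.7608
Wq(M/M/1) = ρ/(μ−λ) = 0.7608/8.15 = 0.09335 hr
Wq(M/D/1) = ρ/(2(μ−λ)) = 0.04667 hr
Savings = 0.09335 − 0.04667 = 0.04667 hr

Final: 0.04667 hr


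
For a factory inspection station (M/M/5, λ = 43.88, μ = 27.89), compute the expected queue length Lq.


a = λ/μ = 1.5733; ρ = a/5 = 0.3147
P₀ = 0.206927
Lq = P₀·a^c·ρ / (c!·(1−ρ)²) = 0.206927·9.64030·0.3147/(120·0.46968)
= 0.01114

Final: 0.01114


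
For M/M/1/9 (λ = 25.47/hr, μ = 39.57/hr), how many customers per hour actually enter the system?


ρ = 0.6437; P_K = (1−ρ)ρ^9/(1−ρ^10) = 0.006842
λ_eff = λ(1 − P_K) = 25.47·(1 − 0.006842) = 25.47·0.993158 = 25.2957 /hr

Final: 25.2957 /hr


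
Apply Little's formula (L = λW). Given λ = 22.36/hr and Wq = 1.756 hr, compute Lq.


Lq = λWq = 22.36·1.756 = 39.2642

Final: 39.2642


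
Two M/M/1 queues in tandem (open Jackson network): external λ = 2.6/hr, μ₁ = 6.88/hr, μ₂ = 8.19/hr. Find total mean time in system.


Each node sees arrival rate λ = 2.6/hr (tandem ⇒ throughput preserved).
W₁ = 1/(μ₁−λ) = 1/(6.88−2.6) = 0.23364 hr
W₂ = 1/(μ₂−λ) = 1/(8.19−2.6) = 0.17889 hr
W_total = W₁ + W₂ = 0.23364 + 0.17889 = 0.41254 hr

Final: 0.41254 hr


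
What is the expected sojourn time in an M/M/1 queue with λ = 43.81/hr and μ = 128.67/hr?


W = 1/(μ−λ) = 1/(128.67 − 43.81) = 1/84.86 = 0.01178 hr

Final: 0.01178 hr


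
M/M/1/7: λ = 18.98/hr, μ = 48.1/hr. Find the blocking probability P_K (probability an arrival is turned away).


ρ = λ/μ = 18.98/48.1 = 0.3946
P_K = (1−ρ)ρ^K/(1−ρ^(K+1)) = (0.6054·0.001490)/(1 − 0.0005878)
= 0.0009018/0.999412 = 0.0009023

Final: 0.0009023


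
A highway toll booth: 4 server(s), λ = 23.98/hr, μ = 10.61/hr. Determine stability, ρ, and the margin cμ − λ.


Total capacity cμ = 4·10.61 = 42.44/hr
ρ = λ/(cμ) = 23.98/42.44 = 0.5650
Stable ⇔ ρ < 1: YES
Spare capacity = cμ − λ = 42.44 − 23.98 = 18.46/hr

Final: ρ = 0.5650; stable; margin = 18.46/hr


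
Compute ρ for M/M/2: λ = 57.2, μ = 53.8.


ρ = λ/(cμ) = 57.2/(2·53.8) = 57.2/107.60 = 0.5316

Final: 0.5316


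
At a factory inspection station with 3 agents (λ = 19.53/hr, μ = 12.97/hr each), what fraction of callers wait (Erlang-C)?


a = λ/μ = 1.5058; ρ = a/3 = 0.5019
P₀ = 0.209120 (from M/M/c formula)
C(c,a) = [a^c/(c!(1−ρ))]·P₀ = [3.41418/(6·0.4981)]·0.209120
= 1.14247·0.209120 = 0.238913

Final: 0.238913


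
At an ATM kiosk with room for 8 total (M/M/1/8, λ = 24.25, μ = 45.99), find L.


ρ = 24.25/45.99 = 0.5273
L = ρ[1 − (K+1)ρ^K + Kρ^(K+1)] / [(1−ρ)(1−ρ^(K+1))]
Numerator: 0.5273·(1 − 9·0.005976 + 8·0.003151) = 0.512222
Denominator: (0.4727)·(0.996849) = 0.471222
L = 0.512222/0.471222 = 1.0870

Final: 1.0870


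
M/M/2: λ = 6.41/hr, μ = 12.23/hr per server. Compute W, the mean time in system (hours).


a = 0.5241; ρ = 0.2621; P₀ = 0.584710
Lq = P₀·a^c·ρ/(c!(1−ρ)²) = 0.03865
Wq = Lq/λ = 0.03865/6.41 = 0.006029 hr
W = Wq + 1/μ = 0.006029 + 0.08177 = 0.08780 hr

Final: 0.08780 hr


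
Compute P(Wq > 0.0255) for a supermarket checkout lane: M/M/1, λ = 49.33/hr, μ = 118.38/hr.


ρ = 49.33/118.38 = 0.4167
P(Wq > t) = ρ·e^{−(μ−λ)t} = 0.4167·e^{−1.7608}
= 0.4167·0.171912 = 0.071637

Final: 0.071637


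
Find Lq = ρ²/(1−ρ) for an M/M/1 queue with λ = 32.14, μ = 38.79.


ρ = 32.14/38.79 = 0.8286
Lq = ρ²/(1−ρ) = 0.6865/0.1714 = 4.0045

Final: 4.0045


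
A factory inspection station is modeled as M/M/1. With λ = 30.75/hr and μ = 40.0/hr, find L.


ρ = λ/μ = 30.75/40.0 = 0.7688
L = ρ/(1−ρ) = 0.7688/(1 − 0.7688) = 0.7688/0.2312 = 3.3243

Final: 3.3243


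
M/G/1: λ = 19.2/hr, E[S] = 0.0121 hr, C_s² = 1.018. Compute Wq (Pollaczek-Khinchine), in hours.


ρ = λ·E[S] = 19.2·0.0121 = 0.2323
E[S²] = E[S]²(1+C_s²) = 0.0121²·(1+1.018) = 0.0002955
Wq = λ·E[S²]/(2(1−ρ)) = 19.2·0.0002955/(2·0.7677) = 0.003695 hr

Final: 0.003695 hr


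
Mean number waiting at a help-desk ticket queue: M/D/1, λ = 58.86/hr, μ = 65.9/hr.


ρ = 58.86/65.9 = 0.8932
M/D/1: Lq = ρ²/(2(1−ρ)) = 0.7978/(2·0.1068) = 3.73381

Final: 3.73381


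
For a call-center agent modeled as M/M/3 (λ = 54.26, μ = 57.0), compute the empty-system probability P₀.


a = λ/μ = 54.26/57.0 = 0.9519; ρ = a/c = 0.3173
Σ_{k=0}^{2} a^k/k! (terms k=0..2) = 1.00000 + 0.95193 + 0.45309 = 2.40502
Tail: a^3/(3!(1−ρ)) = 0.86261/(6·0.6827) = 0.21059
P₀ = 1/(2.40502 + 0.21059) = 1/2.61561 = 0.382321

Final: 0.382321


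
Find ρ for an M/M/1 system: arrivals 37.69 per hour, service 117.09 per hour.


ρ = λ/μ = 37.69/117.09 = 0.3219

Final: 0.3219


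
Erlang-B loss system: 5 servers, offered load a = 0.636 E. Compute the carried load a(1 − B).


B(5,0.636) = 0.0004591 (Erlang-B)
Carried load = a(1 − B) = 0.636·(1 − 0.0004591) = 0.636·0.999541 = 0.6357 E

Final: 0.6357 Erlangs


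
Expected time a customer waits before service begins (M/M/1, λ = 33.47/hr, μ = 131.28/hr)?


ρ = 33.47/131.28 = 0.2550
Wq = ρ/(μ−λ) = 0.2550/(131.28 − 33.47) = 0.2550/97.81 = 0.002607 hr

Final: 0.002607 hr


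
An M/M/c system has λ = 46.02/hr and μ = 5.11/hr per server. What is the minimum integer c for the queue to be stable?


Stability requires cμ > λ ⇔ c > λ/μ.
λ/μ = 46.02/5.11 = 9.0059
Minimum integer c = ⌊9.0059⌋ + 1 = 10
Check: 10·5.11 = 51.10 > 46.02, while 9·5.11 = 45.99 ≤ 46.02

Final: 10 servers


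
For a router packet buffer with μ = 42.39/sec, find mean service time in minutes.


Mean service time = 1/μ = 1/42.39 second = 0.02359 second
In minutes: 0.02359 × 0.0166667 = 0.0003932 min

Final: 0.0003932 min


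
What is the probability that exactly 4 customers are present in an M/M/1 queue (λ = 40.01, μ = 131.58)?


ρ = 40.01/131.58 = 0.3041
P_n = (1−ρ)·ρ^n = (1 − 0.3041)·0.3041^4 = 0.6959·0.008549 = 0.005949

Final: 0.005949


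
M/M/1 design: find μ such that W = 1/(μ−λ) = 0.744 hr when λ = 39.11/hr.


W = 1/(μ−λ) ⇒ μ − λ = 1/W = 1/0.744 = 1.3441
μ = λ + 1/W = 39.11 + 1.3441 = 40.4541 per hr

Final: 40.4541 /hr


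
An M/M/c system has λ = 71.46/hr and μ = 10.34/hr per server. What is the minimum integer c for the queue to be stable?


Stability requires cμ > λ ⇔ c > λ/μ.
λ/μ = 71.46/10.34 = 6.9110
Minimum integer c = ⌊6.9110⌋ + 1 = 7
Check: 7·10.34 = 72.38 > 71.46, while 6·10.34 = 62.04 ≤ 71.46

Final: 7 servers


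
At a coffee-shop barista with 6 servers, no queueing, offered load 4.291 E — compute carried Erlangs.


B(6,4.291) = 0.138532 (Erlang-B)
Carried load = a(1 − B) = 4.291·(1 − 0.138532) = 4.291·0.861468 = 3.6966 E

Final: 3.6966 Erlangs


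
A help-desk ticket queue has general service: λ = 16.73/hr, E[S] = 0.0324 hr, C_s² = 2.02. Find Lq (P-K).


ρ = λ·E[S] = 16.73·0.0324 = 0.5421
Lq = ρ²(1+C_s²)/(2(1−ρ)) = 0.2938·(1+2.02)/(2·0.4579)
= 0.2938·3.0200/0.9159 = 0.96882

Final: 0.96882


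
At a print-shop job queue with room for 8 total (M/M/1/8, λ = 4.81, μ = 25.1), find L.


ρ = 4.81/25.1 = 0.1916
L = ρ[1 − (K+1)ρ^K + Kρ^(K+1)] / [(1−ρ)(1−ρ^(K+1))]
Numerator: 0.1916·(1 − 9·0.000001819 + 8·0.0000003485) = 0.191631
Denominator: (0.8084)·(1.000000) = 0.808366
L = 0.191631/0.808366 = 0.2371

Final: 0.2371


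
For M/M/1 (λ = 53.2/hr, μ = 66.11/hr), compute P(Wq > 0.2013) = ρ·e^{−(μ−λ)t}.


ρ = 53.2/66.11 = 0.8047
P(Wq > t) = ρ·e^{−(μ−λ)t} = 0.8047·e^{−2.5988}
= 0.8047·0.074364 = 0.059842

Final: 0.059842


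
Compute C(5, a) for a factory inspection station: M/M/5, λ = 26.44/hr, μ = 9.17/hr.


a = λ/μ = 2.8833; ρ = a/5 = 0.5767
P₀ = 0.053085 (from M/M/c formula)
C(c,a) = [a^c/(c!(1−ρ))]·P₀ = [199.27856/(120·0.4233)]·0.053085
= 3.92277·0.053085 = 0.208241

Final: 0.208241


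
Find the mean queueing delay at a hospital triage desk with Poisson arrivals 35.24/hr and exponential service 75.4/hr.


ρ = 35.24/75.4 = 0.4674
Wq = ρ/(μ−λ) = 0.4674/(75.4 − 35.24) = 0.4674/40.16 = 0.01164 hr

Final: 0.01164 hr


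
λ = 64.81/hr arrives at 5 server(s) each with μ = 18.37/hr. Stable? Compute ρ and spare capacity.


Total capacity cμ = 5·18.37 = 91.85/hr
ρ = λ/(cμ) = 64.81/91.85 = 0.7056
Stable ⇔ ρ < 1: YES
Spare capacity = cμ − λ = 91.85 − 64.81 = 27.04/hr

Final: ρ = 0.7056; stable; margin = 27.04/hr


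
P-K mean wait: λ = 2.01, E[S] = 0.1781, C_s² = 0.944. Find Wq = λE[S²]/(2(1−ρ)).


ρ = λ·E[S] = 2.01·0.1781 = 0.3580
E[S²] = E[S]²(1+C_s²) = 0.1781²·(1+0.944) = 0.061663
Wq = λ·E[S²]/(2(1−ρ)) = 2.01·0.061663/(2·0.6420) = 0.09653 hr

Final: 0.09653 hr


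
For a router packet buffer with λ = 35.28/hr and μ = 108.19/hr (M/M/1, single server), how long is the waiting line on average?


ρ = 35.28/108.19 = 0.3261
Lq = ρ²/(1−ρ) = 0.1063/0.6739 = 0.1578

Final: 0.1578


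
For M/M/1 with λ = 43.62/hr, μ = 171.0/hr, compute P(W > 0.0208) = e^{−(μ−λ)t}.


W ~ Exponential(μ−λ) for M/M/1.
μ − λ = 171.0 − 43.62 = 127.3800
P(W > t) = e^{−(μ−λ)t} = e^{−2.6495} = 0.070686

Final: 0.070686


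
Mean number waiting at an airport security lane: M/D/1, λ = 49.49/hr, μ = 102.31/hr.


ρ = 49.49/102.31 = 0.4837
M/D/1: Lq = ρ²/(2(1−ρ)) = 0.2340/(2·0.5163) = 0.22661

Final: 0.22661


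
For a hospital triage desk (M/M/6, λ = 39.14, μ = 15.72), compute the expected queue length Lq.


a = λ/μ = 2.4898; ρ = a/6 = 0.4150
P₀ = 0.082467
Lq = P₀·a^c·ρ / (c!·(1−ρ)²) = 0.082467·238.23726·0.4150/(720·0.34226)
= 0.03308

Final: 0.03308


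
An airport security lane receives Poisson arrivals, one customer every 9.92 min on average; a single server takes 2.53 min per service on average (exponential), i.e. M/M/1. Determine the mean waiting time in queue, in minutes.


λ = 60/9.92 = 6.0484 /hr
μ = 60/2.53 = 23.7154 /hr
ρ = λ/μ = 6.0484/23.7154 = 0.2550
Wq = ρ/(μ−λ) = 0.2550/(23.7154−6.0484) = 0.01444 hr
In minutes: 0.01444·60 = 0.8662 min

Final: 0.8662 min


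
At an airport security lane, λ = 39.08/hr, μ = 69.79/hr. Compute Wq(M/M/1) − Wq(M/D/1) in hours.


ρ = 39.08/69.79 = 0.5600
Wq(M/M/1) = ρ/(μ−λ) = 0.5600/30.71 = 0.01823 hr
Wq(M/D/1) = ρ/(2(μ−λ)) = 0.009117 hr
Savings = 0.01823 − 0.009117 = 0.009117 hr

Final: 0.009117 hr


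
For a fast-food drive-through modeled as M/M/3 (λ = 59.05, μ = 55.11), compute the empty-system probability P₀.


a = λ/μ = 59.05/55.11 = 1.0715; ρ = a/c = 0.3572
Σ_{k=0}^{2} a^k/k! (terms k=0..2) = 1.00000 + 1.07149 + 0.57405 = 2.64554
Tail: a^3/(3!(1−ρ)) = 1.23018/(6·0.6428) = 0.31895
P₀ = 1/(2.64554 + 0.31895) = 1/2.96449 = 0.337326

Final: 0.337326


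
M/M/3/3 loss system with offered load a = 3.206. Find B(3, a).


B(c,a) = (a^c/c!) / Σ_{k=0}^{c} a^k/k!
a^3/3! = 5.492111
Σ terms (k=0..3): 1.00000 + 3.20600 + 5.13922 + 5.49211 = 14.837329
B = 5.492111/14.837329 = 0.370155

Final: 0.370155


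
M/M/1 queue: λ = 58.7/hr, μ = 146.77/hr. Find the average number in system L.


ρ = λ/μ = 58.7/146.77 = 0.3999
L = ρ/(1−ρ) = 0.3999/(1 − 0.3999) = 0.3999/0.6001 = 0.6665

Final: 0.6665


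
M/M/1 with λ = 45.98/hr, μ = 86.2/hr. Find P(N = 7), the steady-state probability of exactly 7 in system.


ρ = 45.98/86.2 = 0.5334
P_n = (1−ρ)·ρ^n = (1 − 0.5334)·0.5334^7 = 0.4666·0.012287 = 0.005733

Final: 0.005733


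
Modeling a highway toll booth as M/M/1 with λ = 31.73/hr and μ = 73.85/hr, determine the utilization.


ρ = λ/μ = 31.73/73.85 = 0.4297

Final: 0.4297


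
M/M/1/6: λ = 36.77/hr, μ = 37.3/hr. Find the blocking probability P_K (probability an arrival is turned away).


ρ = λ/μ = 36.77/37.3 = 0.9858
P_K = (1−ρ)ρ^K/(1−ρ^(K+1)) = (0.01421·0.917717)/(1 − 0.904677)
= 0.013040/0.095323 = 0.136798

Final: 0.136798


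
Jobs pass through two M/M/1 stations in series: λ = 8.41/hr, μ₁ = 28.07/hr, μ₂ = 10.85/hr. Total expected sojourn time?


Each node sees arrival rate λ = 8.41/hr (tandem ⇒ throughput preserved).
W₁ = 1/(μ₁−λ) = 1/(28.07−8.41) = 0.05086 hr
W₂ = 1/(μ₂−λ) = 1/(10.85−8.41) = 0.40984 hr
W_total = W₁ + W₂ = 0.05086 + 0.40984 = 0.46070 hr

Final: 0.46070 hr


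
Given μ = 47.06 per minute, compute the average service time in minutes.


Mean service time = 1/μ = 1/47.06 minute = 0.02125 minute
In minutes: 0.02125 × 1 = 0.02125 min

Final: 0.02125 min


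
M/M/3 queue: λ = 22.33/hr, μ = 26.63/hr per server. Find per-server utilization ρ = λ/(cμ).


ρ = λ/(cμ) = 22.33/(3·26.63) = 22.33/79.89 = 0.2795

Final: 0.2795


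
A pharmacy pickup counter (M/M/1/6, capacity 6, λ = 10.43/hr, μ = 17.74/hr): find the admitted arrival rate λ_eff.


ρ = 0.5879; P_K = (1−ρ)ρ^6/(1−ρ^7) = 0.017443
λ_eff = λ(1 − P_K) = 10.43·(1 − 0.017443) = 10.43·0.982557 = 10.2481 /hr

Final: 10.2481 /hr


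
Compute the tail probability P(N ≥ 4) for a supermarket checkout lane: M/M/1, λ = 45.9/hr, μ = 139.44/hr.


ρ = 45.9/139.44 = 0.3292
P(N ≥ n) = ρ^n = 0.3292^4 = 0.011741

Final: 0.011741


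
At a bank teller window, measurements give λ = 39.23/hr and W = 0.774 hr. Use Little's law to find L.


L = λW = 39.23·0.774 = 30.3640

Final: 30.3640


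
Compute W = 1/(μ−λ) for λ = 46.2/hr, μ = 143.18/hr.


W = 1/(μ−λ) = 1/(143.18 − 46.2) = 1/96.98 = 0.01031 hr

Final: 0.01031 hr


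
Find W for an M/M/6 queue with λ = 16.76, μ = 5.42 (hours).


a = 3.0923; ρ = 0.5154; P₀ = 0.044499
Lq = P₀·a^c·ρ/(c!(1−ρ)²) = 0.11857
Wq = Lq/λ = 0.11857/16.76 = 0.007075 hr
W = Wq + 1/μ = 0.007075 + 0.18450 = 0.19158 hr

Final: 0.19158 hr


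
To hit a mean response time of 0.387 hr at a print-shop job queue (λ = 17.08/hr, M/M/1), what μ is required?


W = 1/(μ−λ) ⇒ μ − λ = 1/W = 1/0.387 = 2.5840
μ = λ + 1/W = 17.08 + 2.5840 = 19.6640 per hr

Final: 19.6640 /hr


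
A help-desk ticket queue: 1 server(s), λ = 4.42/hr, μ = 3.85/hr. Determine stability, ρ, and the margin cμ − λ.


Total capacity cμ = 1·3.85 = 3.85/hr
ρ = λ/(cμ) = 4.42/3.85 = 1.1481
Stable ⇔ ρ < 1: NO
Spare capacity = cμ − λ = 3.85 − 4.42 = -0.57/hr

Final: ρ = 1.1481; unstable; margin = -0.57/hr


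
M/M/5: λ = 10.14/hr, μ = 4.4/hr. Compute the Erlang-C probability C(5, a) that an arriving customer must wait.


a = λ/μ = 2.3045; ρ = a/5 = 0.4609
P₀ = 0.098232 (from M/M/c formula)
C(c,a) = [a^c/(c!(1−ρ))]·P₀ = [65.00195/(120·0.5391)]·0.098232
= 1.00481·0.098232 = 0.098705

Final: 0.098705


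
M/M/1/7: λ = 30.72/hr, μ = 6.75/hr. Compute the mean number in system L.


ρ = 30.72/6.75 = 4.5511
L = ρ[1 − (K+1)ρ^K + Kρ^(K+1)] / [(1−ρ)(1−ρ^(K+1))]
Numerator: 4.5511·(1 − 8·40441.017104 + 7·184051.562288) = 4391065.823831
Denominator: (-3.5511)·(-184050.562288) = 653583.996747
L = 4391065.823831/653583.996747 = 6.7184

Final: 6.7184


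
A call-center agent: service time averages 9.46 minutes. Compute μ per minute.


μ = 1/(service time) in consistent units.
1 minute = 1 min, so μ = 1/9.46 = 0.1057 per minute

Final: 0.1057 /min


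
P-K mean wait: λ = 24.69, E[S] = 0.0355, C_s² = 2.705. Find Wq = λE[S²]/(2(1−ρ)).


ρ = λ·E[S] = 24.69·0.0355 = 0.8765
E[S²] = E[S]²(1+C_s²) = 0.0355²·(1+2.705) = 0.004669
Wq = λ·E[S²]/(2(1−ρ)) = 24.69·0.004669/(2·0.1235) = 0.46671 hr

Final: 0.46671 hr


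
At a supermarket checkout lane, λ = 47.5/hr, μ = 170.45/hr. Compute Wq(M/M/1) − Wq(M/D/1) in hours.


ρ = 47.5/170.45 = 0.2787
Wq(M/M/1) = ρ/(μ−λ) = 0.2787/122.95 = 0.002267 hr
Wq(M/D/1) = ρ/(2(μ−λ)) = 0.001133 hr
Savings = 0.002267 − 0.001133 = 0.001133 hr

Final: 0.001133 hr


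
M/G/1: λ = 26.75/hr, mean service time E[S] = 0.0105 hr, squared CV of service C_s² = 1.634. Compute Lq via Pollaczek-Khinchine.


ρ = λ·E[S] = 26.75·0.0105 = 0.2809
Lq = ρ²(1+C_s²)/(2(1−ρ)) = 0.07889·(1+1.634)/(2·0.7191)
= 0.07889·2.6340/1.4383 = 0.14448

Final: 0.14448


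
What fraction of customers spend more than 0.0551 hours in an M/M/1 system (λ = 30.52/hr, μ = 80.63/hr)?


W ~ Exponential(μ−λ) for M/M/1.
μ − λ = 80.63 − 30.52 = 50.1100
P(W > t) = e^{−(μ−λ)t} = e^{−2.7611} = 0.063225

Final: 0.063225


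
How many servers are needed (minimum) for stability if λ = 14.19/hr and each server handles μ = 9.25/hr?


Stability requires cμ > λ ⇔ c > λ/μ.
λ/μ = 14.19/9.25 = 1.5341
Minimum integer c = ⌊1.5341⌋ + 1 = 2
Check: 2·9.25 = 18.50 > 14.19, while 1·9.25 = 9.25 ≤ 14.19

Final: 2 servers


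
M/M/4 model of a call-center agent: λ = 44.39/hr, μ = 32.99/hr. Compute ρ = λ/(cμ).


ρ = λ/(cμ) = 44.39/(4·32.99) = 44.39/131.96 = 0.3364

Final: 0.3364


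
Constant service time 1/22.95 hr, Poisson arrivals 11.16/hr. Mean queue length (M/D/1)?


ρ = 11.16/22.95 = 0.4863
M/D/1: Lq = ρ²/(2(1−ρ)) = 0.2365/(2·0.5137) = 0.23015

Final: 0.23015


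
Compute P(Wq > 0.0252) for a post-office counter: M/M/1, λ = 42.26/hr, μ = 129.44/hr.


ρ = 42.26/129.44 = 0.3265
P(Wq > t) = ρ·e^{−(μ−λ)t} = 0.3265·e^{−2.1969}
= 0.3265·0.111143 = 0.036286

Final: 0.036286


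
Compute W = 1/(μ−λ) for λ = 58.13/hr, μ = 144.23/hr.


W = 1/(μ−λ) = 1/(144.23 − 58.13) = 1/86.10 = 0.01161 hr

Final: 0.01161 hr


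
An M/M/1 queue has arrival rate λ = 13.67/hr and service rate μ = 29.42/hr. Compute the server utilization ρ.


ρ = λ/μ = 13.67/29.42 = 0.4646

Final: 0.4646


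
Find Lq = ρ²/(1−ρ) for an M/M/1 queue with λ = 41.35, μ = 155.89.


ρ = 41.35/155.89 = 0.2653
Lq = ρ²/(1−ρ) = 0.07036/0.7347 = 0.09576

Final: 0.09576


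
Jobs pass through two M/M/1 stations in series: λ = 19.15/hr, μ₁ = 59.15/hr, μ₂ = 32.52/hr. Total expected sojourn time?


Each node sees arrival rate λ = 19.15/hr (tandem ⇒ throughput preserved).
W₁ = 1/(μ₁−λ) = 1/(59.15−19.15) = 0.02500 hr
W₂ = 1/(μ₂−λ) = 1/(32.52−19.15) = 0.07479 hr
W_total = W₁ + W₂ = 0.02500 + 0.07479 = 0.09979 hr

Final: 0.09979 hr


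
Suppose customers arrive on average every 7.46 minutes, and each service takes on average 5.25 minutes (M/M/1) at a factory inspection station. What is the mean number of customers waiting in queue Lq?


λ = 60/7.46 = 8.0429 /hr
μ = 60/5.25 = 11.4286 /hr
ρ = λ/μ = 8.0429/11.4286 = 0.7038
Lq = ρ²/(1−ρ) = 0.4953/0.2962 = 1.6718

Final: 1.6718


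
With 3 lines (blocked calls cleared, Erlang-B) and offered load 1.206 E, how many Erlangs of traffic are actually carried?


B(3,1.206) = 0.090633 (Erlang-B)
Carried load = a(1 − B) = 1.206·(1 − 0.090633) = 1.206·0.909367 = 1.0967 E

Final: 1.0967 Erlangs


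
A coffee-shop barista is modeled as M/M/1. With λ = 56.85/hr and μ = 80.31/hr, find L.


ρ = λ/μ = 56.85/80.31 = 0.7079
L = ρ/(1−ρ) = 0.7079/(1 − 0.7079) = 0.7079/0.2921 = 2.4233

Final: 2.4233


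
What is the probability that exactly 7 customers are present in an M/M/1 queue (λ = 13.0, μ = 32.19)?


ρ = 13.0/32.19 = 0.4039
P_n = (1−ρ)·ρ^n = (1 − 0.4039)·0.4039^7 = 0.5961·0.001752 = 0.001045

Final: 0.001045


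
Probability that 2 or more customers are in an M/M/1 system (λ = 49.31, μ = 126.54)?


ρ = 49.31/126.54 = 0.3897
P(N ≥ n) = ρ^n = 0.3897^2 = 0.151850

Final: 0.151850


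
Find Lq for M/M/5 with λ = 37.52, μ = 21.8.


a = λ/μ = 1.7211; ρ = a/5 = 0.3442
P₀ = 0.178272
Lq = P₀·a^c·ρ / (c!·(1−ρ)²) = 0.178272·15.10190·0.3442/(120·0.43005)
= 0.01796

Final: 0.01796


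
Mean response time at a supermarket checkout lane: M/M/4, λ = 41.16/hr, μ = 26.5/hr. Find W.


a = 1.5532; ρ = 0.3883; P₀ = 0.209189
Lq = P₀·a^c·ρ/(c!(1−ρ)²) = 0.05264
Wq = Lq/λ = 0.05264/41.16 = 0.001279 hr
W = Wq + 1/μ = 0.001279 + 0.03774 = 0.03901 hr

Final: 0.03901 hr


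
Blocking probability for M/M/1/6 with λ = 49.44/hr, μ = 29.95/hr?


ρ = λ/μ = 49.44/29.95 = 1.6508
P_K = (1−ρ)ρ^K/(1−ρ^(K+1)) = (-0.6508·20.234376)/(1 − 33.401921)
= -13.167545/-32.401921 = 0.406382

Final: 0.406382


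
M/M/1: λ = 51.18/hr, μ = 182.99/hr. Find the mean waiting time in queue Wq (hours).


ρ = 51.18/182.99 = 0.2797
Wq = ρ/(μ−λ) = 0.2797/(182.99 − 51.18) = 0.2797/131.81 = 0.002122 hr

Final: 0.002122 hr


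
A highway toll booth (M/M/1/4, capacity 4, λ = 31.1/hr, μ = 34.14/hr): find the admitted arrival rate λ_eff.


ρ = 0.9110; P_K = (1−ρ)ρ^4/(1−ρ^5) = 0.164533
λ_eff = λ(1 − P_K) = 31.1·(1 − 0.164533) = 31.1·0.835467 = 25.9830 /hr

Final: 25.9830 /hr


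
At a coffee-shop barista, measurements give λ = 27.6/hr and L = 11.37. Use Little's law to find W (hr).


W = L/λ = 11.37/27.6 = 0.4120 hr

Final: 0.4120 hr


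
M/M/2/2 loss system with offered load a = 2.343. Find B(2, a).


B(c,a) = (a^c/c!) / Σ_{k=0}^{c} a^k/k!
a^2/2! = 2.744825
Σ terms (k=0..2): 1.00000 + 2.34300 + 2.74482 = 6.087824
B = 2.744825/6.087824 = 0.450871

Final: 0.450871


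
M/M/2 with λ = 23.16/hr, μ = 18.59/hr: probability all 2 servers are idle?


a = λ/μ = 23.16/18.59 = 1.2458; ρ = a/c = 0.6229
Σ_{k=0}^{1} a^k/k! (terms k=0..1) = 1.00000 + 1.24583 = 2.24583
Tail: a^2/(2!(1−ρ)) = 1.55210/(2·0.3771) = 2.05802
P₀ = 1/(2.24583 + 2.05802) = 1/4.30385 = 0.232350

Final: 0.232350


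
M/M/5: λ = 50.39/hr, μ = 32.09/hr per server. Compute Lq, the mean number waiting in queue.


a = λ/μ = 1.5703; ρ = a/5 = 0.3141
P₀ = 0.207565
Lq = P₀·a^c·ρ / (c!·(1−ρ)²) = 0.207565·9.54714·0.3141/(120·0.47052)
= 0.01102

Final: 0.01102


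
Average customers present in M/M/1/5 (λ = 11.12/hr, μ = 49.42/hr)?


ρ = 11.12/49.42 = 0.2250
L = ρ[1 − (K+1)ρ^K + Kρ^(K+1)] / [(1−ρ)(1−ρ^(K+1))]
Numerator: 0.2250·(1 − 6·0.0005768 + 5·0.0001298) = 0.224377
Denominator: (0.7750)·(0.999870) = 0.774889
L = 0.224377/0.774889 = 0.2896

Final: 0.2896


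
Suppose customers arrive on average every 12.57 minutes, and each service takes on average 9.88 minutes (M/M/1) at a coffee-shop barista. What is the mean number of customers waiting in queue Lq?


λ = 60/12.57 = 4.7733 /hr
μ = 60/9.88 = 6.0729 /hr
ρ = λ/μ = 4.7733/6.0729 = 0.7860
Lq = ρ²/(1−ρ) = 0.6178/0.2140 = 2.8869

Final: 2.8869


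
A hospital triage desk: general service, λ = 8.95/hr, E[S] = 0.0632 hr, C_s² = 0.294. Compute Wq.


ρ = λ·E[S] = 8.95·0.0632 = 0.5656
E[S²] = E[S]²(1+C_s²) = 0.0632²·(1+0.294) = 0.005169
Wq = λ·E[S²]/(2(1−ρ)) = 8.95·0.005169/(2·0.4344) = 0.05325 hr

Final: 0.05325 hr


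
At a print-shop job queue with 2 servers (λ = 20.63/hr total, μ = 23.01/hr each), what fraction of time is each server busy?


ρ = λ/(cμ) = 20.63/(2·23.01) = 20.63/46.02 = 0.4483

Final: 0.4483


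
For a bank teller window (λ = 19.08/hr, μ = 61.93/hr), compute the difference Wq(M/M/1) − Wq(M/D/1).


ρ = 19.08/61.93 = 0.3081
Wq(M/M/1) = ρ/(μ−λ) = 0.3081/42.85 = 0.007190 hr
Wq(M/D/1) = ρ/(2(μ−λ)) = 0.003595 hr
Savings = 0.007190 − 0.003595 = 0.003595 hr

Final: 0.003595 hr


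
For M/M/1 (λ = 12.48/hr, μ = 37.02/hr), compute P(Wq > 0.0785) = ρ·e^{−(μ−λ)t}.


ρ = 12.48/37.02 = 0.3371
P(Wq > t) = ρ·e^{−(μ−λ)t} = 0.3371·e^{−1.9264}
= 0.3371·0.145673 = 0.049109

Final: 0.049109


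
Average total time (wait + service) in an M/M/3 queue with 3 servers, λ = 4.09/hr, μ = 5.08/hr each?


a = 0.8051; ρ = 0.2684; P₀ = 0.444817
Lq = P₀·a^c·ρ/(c!(1−ρ)²) = 0.01940
Wq = Lq/λ = 0.01940/4.09 = 0.004743 hr
W = Wq + 1/μ = 0.004743 + 0.19685 = 0.20159 hr

Final: 0.20159 hr


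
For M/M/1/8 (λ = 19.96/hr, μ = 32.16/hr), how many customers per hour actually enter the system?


ρ = 0.6206; P_K = (1−ρ)ρ^8/(1−ρ^9) = 0.008468
λ_eff = λ(1 − P_K) = 19.96·(1 − 0.008468) = 19.96·0.991532 = 19.7910 /hr

Final: 19.7910 /hr


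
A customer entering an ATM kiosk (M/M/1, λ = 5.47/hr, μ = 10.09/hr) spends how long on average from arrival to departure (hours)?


W = 1/(μ−λ) = 1/(10.09 − 5.47) = 1/4.62 = 0.2165 hr

Final: 0.2165 hr


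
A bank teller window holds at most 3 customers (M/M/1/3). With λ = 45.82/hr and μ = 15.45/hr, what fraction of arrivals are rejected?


ρ = λ/μ = 45.82/15.45 = 2.9657
P_K = (1−ρ)ρ^K/(1−ρ^(K+1)) = (-1.9657·26.084337)/(1 − 77.358209)
= -51.273872/-76.358209 = 0.671491

Final: 0.671491


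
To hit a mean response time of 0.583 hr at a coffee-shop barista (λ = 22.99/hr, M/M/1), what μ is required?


W = 1/(μ−λ) ⇒ μ − λ = 1/W = 1/0.583 = 1.7153
μ = λ + 1/W = 22.99 + 1.7153 = 24.7053 per hr

Final: 24.7053 /hr


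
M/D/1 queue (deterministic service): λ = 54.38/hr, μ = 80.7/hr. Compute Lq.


ρ = 54.38/80.7 = 0.6739
M/D/1: Lq = ρ²/(2(1−ρ)) = 0.4541/(2·0.3261) = 0.69613

Final: 0.69613


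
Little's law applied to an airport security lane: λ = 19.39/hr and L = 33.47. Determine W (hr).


W = L/λ = 33.47/19.39 = 1.7261 hr

Final: 1.7261 hr


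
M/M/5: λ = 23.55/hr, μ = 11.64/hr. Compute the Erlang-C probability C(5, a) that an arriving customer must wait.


a = λ/μ = 2.0232; ρ = a/5 = 0.4046
P₀ = 0.131186 (from M/M/c formula)
C(c,a) = [a^c/(c!(1−ρ))]·P₀ = [33.89922/(120·0.5954)]·0.131186
= 0.47449·0.131186 = 0.062247

Final: 0.062247


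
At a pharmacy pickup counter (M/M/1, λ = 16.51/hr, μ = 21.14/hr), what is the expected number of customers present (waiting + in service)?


ρ = λ/μ = 16.51/21.14 = 0.7810
L = ρ/(1−ρ) = 0.7810/(1 − 0.7810) = 0.7810/0.2190 = 3.5659

Final: 3.5659


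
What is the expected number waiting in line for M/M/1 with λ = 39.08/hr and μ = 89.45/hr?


ρ = 39.08/89.45 = 0.4369
Lq = ρ²/(1−ρ) = 0.1909/0.5631 = 0.3390

Final: 0.3390


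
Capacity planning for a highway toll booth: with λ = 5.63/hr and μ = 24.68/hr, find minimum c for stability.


Stability requires cμ > λ ⇔ c > λ/μ.
λ/μ = 5.63/24.68 = 0.2281
Minimum integer c = ⌊0.2281⌋ + 1 = 1
Check: 1·24.68 = 24.68 > 5.63, while 0·24.68 = 0.00 ≤ 5.63

Final: 1 servers


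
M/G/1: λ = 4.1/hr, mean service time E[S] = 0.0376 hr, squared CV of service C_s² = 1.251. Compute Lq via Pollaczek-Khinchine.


ρ = λ·E[S] = 4.1·0.0376 = 0.1542
Lq = ρ²(1+C_s²)/(2(1−ρ)) = 0.02377·(1+1.251)/(2·0.8458)
= 0.02377·2.2510/1.6917 = 0.03162

Final: 0.03162


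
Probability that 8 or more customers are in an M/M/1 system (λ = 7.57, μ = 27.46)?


ρ = 7.57/27.46 = 0.2757
P(N ≥ n) = ρ^n = 0.2757^8 = 0.00003336

Final: 0.00003336
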